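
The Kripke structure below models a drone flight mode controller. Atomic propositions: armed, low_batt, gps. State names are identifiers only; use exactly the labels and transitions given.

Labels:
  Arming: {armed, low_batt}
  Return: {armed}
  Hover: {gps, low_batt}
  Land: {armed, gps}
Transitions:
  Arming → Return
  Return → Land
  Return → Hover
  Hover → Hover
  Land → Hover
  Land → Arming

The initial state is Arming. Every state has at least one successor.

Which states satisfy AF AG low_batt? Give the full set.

States satisfying AG low_batt: {Hover}.
States satisfying AF AG low_batt: {Hover}.

{Hover}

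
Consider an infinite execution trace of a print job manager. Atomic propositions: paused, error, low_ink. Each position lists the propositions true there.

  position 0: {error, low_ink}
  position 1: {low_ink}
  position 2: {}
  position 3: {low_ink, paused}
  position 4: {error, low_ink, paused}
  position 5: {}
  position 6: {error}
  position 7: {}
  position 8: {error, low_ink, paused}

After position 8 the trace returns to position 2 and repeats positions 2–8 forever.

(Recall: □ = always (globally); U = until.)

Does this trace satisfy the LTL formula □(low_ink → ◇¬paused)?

Holds

low_ink → ◇¬paused holds at every position 0..8, and those are all positions ever visited, so □(low_ink → ◇¬paused) holds.
Positions where low_ink holds: 0, 1, 3, 4, 8.
Check ◇¬paused at each: 0→ok, 1→ok, 3→ok, 4→ok, 8→ok.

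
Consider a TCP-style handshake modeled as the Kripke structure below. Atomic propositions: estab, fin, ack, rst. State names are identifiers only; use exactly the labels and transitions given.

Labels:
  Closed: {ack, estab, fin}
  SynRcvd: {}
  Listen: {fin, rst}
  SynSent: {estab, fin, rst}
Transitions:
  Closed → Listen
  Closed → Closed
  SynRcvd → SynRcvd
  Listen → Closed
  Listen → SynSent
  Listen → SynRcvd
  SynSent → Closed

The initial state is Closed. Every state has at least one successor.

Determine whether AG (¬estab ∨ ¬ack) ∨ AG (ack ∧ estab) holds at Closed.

States satisfying ¬estab ∨ ¬ack: {SynRcvd, Listen, SynSent}.
States satisfying AG (¬estab ∨ ¬ack): {SynRcvd}.
States satisfying ack ∧ estab: {Closed}.
States satisfying AG (ack ∧ estab): ∅.
States satisfying AG (¬estab ∨ ¬ack) ∨ AG (ack ∧ estab): {SynRcvd}.
Closed ∉ Sat(AG (¬estab ∨ ¬ack) ∨ AG (ack ∧ estab)).

Violated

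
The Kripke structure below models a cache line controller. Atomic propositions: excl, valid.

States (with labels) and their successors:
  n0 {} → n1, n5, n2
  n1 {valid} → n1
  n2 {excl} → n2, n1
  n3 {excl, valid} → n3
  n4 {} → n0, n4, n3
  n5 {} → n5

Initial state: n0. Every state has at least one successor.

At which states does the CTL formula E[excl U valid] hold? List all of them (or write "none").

{n1, n2, n3}

States satisfying excl: {n2, n3}.
States satisfying valid: {n1, n3}.
States satisfying E[excl U valid]: {n1, n2, n3}.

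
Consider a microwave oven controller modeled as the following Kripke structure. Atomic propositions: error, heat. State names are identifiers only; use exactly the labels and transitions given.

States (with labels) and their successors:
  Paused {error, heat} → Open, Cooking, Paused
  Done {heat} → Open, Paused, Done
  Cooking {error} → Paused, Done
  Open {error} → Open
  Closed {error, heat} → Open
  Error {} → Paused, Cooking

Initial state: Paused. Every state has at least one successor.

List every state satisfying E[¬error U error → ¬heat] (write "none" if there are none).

{Done, Cooking, Open, Error}

States satisfying ¬error: {Done, Error}.
States satisfying error → ¬heat: {Done, Cooking, Open, Error}.
States satisfying E[¬error U error → ¬heat]: {Done, Cooking, Open, Error}.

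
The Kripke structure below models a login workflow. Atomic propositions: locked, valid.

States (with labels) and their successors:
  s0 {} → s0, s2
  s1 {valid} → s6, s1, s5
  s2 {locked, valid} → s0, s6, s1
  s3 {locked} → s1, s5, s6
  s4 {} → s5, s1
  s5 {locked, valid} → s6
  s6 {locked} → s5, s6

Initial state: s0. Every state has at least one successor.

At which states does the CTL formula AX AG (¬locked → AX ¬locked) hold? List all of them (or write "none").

{s5, s6}

States satisfying AG (¬locked → AX ¬locked): {s5, s6}.
States satisfying AX AG (¬locked → AX ¬locked): {s5, s6}.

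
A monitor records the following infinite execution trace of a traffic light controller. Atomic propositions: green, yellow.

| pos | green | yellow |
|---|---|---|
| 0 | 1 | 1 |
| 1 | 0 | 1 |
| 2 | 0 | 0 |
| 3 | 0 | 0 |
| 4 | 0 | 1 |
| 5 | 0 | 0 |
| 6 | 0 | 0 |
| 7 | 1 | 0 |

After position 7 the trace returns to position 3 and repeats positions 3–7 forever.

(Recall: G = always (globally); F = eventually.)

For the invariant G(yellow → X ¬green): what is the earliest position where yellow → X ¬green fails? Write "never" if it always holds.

yellow → X ¬green holds at every position 0..7, and those are all the positions the trace ever visits, so the invariant G(yellow → X ¬green) is never violated.

never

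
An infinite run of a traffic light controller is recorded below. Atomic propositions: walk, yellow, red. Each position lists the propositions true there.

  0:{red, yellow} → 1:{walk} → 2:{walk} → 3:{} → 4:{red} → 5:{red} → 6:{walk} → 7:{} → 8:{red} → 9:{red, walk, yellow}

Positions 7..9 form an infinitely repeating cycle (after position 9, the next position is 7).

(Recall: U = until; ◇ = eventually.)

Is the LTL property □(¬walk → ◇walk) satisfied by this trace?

¬walk → ◇walk holds at every position 0..9, and those are all positions ever visited, so □(¬walk → ◇walk) holds.
Positions where ¬walk holds: 0, 3, 4, 5, 7, 8.
Check ◇walk at each: 0→ok, 3→ok, 4→ok, 5→ok, 7→ok, 8→ok.

Satisfied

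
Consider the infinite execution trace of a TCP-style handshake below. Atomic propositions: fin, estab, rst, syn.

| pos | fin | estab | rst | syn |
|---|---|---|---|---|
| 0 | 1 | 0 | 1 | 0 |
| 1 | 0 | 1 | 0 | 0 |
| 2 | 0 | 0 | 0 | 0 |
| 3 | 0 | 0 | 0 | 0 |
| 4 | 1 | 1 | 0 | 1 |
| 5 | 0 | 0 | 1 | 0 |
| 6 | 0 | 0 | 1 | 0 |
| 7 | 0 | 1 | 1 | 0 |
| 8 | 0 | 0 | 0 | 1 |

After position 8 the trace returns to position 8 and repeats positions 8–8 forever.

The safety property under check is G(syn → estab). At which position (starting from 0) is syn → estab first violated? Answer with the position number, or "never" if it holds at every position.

8

Check syn → estab at each position in order: 0 ✓, 1 ✓, 2 ✓, 3 ✓, 4 ✓, 5 ✓, 6 ✓, 7 ✓.
At position 8 the labels are {syn}, so syn → estab is false there. This is the first violation.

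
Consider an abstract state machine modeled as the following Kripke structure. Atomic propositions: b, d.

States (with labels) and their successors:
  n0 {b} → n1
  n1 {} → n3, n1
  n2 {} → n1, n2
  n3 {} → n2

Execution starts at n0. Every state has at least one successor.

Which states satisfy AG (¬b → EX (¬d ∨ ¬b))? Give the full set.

States satisfying ¬b → EX (¬d ∨ ¬b): {n0, n1, n2, n3}.
States satisfying AG (¬b → EX (¬d ∨ ¬b)): {n0, n1, n2, n3}.

{n0, n1, n2, n3}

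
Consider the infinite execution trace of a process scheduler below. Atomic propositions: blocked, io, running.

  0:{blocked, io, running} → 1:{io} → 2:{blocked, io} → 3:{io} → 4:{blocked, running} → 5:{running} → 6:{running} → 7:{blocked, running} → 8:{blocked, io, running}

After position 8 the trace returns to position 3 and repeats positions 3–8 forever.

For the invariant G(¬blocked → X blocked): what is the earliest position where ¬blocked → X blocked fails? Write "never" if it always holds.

Check ¬blocked → X blocked at each position in order: 0 ✓, 1 ✓, 2 ✓, 3 ✓, 4 ✓.
At position 5 the labels are {running} and the next position 6 has {running}, so ¬blocked → X blocked is false there. This is the first violation.

5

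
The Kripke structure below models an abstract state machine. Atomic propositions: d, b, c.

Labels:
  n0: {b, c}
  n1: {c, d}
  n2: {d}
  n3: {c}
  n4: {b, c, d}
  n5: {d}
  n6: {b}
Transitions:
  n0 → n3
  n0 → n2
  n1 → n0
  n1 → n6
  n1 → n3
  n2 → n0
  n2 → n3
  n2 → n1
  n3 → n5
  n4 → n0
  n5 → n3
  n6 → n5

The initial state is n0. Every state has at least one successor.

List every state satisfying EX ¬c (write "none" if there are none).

States satisfying ¬c: {n2, n5, n6}.
States satisfying EX ¬c: {n0, n1, n3, n6}.

{n0, n1, n3, n6}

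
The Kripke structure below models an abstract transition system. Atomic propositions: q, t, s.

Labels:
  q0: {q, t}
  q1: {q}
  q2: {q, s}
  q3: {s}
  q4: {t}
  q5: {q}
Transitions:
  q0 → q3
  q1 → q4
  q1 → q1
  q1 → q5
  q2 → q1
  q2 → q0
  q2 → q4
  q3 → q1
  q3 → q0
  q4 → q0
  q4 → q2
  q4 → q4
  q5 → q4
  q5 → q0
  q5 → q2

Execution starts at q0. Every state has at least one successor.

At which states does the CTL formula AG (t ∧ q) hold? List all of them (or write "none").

States satisfying t ∧ q: {q0}.
States satisfying AG (t ∧ q): ∅.

none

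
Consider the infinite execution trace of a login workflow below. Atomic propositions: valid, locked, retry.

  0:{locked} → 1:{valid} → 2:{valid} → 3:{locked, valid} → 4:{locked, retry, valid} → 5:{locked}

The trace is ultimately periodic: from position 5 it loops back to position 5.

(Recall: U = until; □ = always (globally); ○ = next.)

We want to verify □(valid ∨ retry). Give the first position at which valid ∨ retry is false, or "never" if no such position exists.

At position 0 the labels are {locked}, so valid ∨ retry is false there. This is the first violation.

0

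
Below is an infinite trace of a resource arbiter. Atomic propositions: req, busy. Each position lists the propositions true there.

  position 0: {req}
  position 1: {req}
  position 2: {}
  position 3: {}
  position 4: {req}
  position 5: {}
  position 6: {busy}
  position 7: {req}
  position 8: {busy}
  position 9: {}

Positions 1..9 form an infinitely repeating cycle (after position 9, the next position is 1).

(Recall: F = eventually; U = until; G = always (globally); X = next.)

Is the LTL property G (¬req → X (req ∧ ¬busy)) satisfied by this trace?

No

¬req → X (req ∧ ¬busy) must hold at every position from 0 onward. It fails at position 2, so G (¬req → X (req ∧ ¬busy)) is false.
Positions where ¬req holds: 2, 3, 5, 6, 8, 9.
Check X (req ∧ ¬busy) at each: 2→fails, 3→ok, 5→fails, 6→ok, 8→fails, 9→ok.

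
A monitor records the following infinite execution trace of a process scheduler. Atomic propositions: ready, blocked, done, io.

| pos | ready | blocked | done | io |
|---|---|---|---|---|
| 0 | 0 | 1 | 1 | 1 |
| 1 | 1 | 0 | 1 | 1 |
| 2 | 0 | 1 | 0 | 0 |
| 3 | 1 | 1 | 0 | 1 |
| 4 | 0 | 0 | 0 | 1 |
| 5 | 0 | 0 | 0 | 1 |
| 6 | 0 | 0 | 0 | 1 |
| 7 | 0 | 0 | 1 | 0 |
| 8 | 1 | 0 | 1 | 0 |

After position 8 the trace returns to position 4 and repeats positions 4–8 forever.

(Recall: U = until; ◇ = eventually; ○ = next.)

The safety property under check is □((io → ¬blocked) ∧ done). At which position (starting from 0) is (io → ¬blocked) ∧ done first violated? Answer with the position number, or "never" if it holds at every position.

0

At position 0 the labels are {blocked, done, io}, so (io → ¬blocked) ∧ done is false there. This is the first violation.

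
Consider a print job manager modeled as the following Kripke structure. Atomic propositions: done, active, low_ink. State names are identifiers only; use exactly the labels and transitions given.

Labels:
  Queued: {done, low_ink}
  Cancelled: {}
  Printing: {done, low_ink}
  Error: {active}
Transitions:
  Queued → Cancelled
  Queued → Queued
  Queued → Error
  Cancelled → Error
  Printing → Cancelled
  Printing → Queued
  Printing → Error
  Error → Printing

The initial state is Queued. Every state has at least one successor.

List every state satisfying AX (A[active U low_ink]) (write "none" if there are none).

{Cancelled, Error}

States satisfying A[active U low_ink]: {Queued, Printing, Error}.
States satisfying AX (A[active U low_ink]): {Cancelled, Error}.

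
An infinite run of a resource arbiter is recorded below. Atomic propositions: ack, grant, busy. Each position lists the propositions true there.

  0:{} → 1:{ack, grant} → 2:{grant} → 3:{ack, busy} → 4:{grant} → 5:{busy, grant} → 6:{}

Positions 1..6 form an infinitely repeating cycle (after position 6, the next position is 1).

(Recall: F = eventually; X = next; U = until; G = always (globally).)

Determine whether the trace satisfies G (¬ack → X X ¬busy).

¬ack → X X ¬busy holds at every position 0..6, and those are all positions ever visited, so G (¬ack → X X ¬busy) holds.
Positions where ¬ack holds: 0, 2, 4, 5, 6.
Check X X ¬busy at each: 0→ok, 2→ok, 4→ok, 5→ok, 6→ok.

Yes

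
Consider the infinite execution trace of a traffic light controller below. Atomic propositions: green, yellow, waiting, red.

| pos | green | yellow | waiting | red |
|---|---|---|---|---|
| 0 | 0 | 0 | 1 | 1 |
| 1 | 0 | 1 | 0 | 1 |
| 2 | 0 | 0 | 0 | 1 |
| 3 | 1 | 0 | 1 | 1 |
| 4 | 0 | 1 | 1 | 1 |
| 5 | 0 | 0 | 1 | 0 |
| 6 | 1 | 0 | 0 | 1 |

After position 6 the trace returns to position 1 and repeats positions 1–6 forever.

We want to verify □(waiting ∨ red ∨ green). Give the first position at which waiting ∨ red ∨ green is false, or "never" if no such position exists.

never

waiting ∨ red ∨ green holds at every position 0..6, and those are all the positions the trace ever visits, so the invariant □(waiting ∨ red ∨ green) is never violated.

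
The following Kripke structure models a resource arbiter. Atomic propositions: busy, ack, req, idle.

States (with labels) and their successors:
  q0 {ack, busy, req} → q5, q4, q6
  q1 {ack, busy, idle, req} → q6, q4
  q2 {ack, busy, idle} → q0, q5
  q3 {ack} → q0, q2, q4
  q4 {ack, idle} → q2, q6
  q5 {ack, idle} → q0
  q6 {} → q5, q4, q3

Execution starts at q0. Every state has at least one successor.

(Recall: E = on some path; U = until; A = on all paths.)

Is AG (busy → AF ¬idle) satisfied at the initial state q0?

States satisfying busy → AF ¬idle: {q0, q1, q2, q3, q4, q5, q6}.
States satisfying AG (busy → AF ¬idle): {q0, q1, q2, q3, q4, q5, q6}.
Every state reachable from q0 satisfies busy → AF ¬idle.
q0 ∈ Sat(AG (busy → AF ¬idle)).

Holds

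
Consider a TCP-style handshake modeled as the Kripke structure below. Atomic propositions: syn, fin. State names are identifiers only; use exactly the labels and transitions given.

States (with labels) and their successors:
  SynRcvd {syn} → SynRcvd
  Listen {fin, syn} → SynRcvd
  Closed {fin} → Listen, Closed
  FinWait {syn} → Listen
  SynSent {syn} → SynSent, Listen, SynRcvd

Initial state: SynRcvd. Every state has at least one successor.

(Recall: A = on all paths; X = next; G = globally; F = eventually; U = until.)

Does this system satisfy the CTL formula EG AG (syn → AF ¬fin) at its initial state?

States satisfying AG (syn → AF ¬fin): {SynRcvd, Listen, Closed, FinWait, SynSent}.
States satisfying EG AG (syn → AF ¬fin): {SynRcvd, Listen, Closed, FinWait, SynSent}.
SynRcvd ∈ Sat(EG AG (syn → AF ¬fin)).

Yes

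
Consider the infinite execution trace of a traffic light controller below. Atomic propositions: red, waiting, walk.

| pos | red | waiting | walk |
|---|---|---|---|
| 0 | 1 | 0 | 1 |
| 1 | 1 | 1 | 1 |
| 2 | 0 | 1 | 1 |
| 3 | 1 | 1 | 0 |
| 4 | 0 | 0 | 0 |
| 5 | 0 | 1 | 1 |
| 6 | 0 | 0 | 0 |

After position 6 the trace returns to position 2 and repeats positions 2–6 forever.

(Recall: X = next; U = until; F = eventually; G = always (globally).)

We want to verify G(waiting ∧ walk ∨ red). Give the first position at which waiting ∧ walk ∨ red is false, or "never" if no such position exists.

4

Check waiting ∧ walk ∨ red at each position in order: 0 ✓, 1 ✓, 2 ✓, 3 ✓.
At position 4 the labels are {}, so waiting ∧ walk ∨ red is false there. This is the first violation.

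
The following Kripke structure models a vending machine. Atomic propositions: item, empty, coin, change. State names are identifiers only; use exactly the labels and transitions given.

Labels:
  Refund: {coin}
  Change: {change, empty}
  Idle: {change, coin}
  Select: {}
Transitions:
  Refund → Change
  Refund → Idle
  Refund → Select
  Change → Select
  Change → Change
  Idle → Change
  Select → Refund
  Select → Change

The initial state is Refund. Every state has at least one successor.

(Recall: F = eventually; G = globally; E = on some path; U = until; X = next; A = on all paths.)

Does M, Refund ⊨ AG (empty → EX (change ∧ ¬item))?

States satisfying empty → EX (change ∧ ¬item): {Refund, Change, Idle, Select}.
States satisfying AG (empty → EX (change ∧ ¬item)): {Refund, Change, Idle, Select}.
Every state reachable from Refund satisfies empty → EX (change ∧ ¬item).
Refund ∈ Sat(AG (empty → EX (change ∧ ¬item))).

Holds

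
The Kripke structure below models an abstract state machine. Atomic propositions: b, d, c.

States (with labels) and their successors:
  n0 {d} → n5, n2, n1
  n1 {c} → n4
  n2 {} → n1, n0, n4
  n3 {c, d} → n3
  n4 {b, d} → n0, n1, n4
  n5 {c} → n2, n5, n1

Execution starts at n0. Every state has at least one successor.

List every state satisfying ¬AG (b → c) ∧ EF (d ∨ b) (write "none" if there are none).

{n0, n1, n2, n4, n5}

States satisfying b → c: {n0, n1, n2, n3, n5}.
States satisfying AG (b → c): {n3}.
States satisfying ¬AG (b → c): {n0, n1, n2, n4, n5}.
States satisfying d ∨ b: {n0, n3, n4}.
States satisfying EF (d ∨ b): {n0, n1, n2, n3, n4, n5}.
States satisfying ¬AG (b → c) ∧ EF (d ∨ b): {n0, n1, n2, n4, n5}.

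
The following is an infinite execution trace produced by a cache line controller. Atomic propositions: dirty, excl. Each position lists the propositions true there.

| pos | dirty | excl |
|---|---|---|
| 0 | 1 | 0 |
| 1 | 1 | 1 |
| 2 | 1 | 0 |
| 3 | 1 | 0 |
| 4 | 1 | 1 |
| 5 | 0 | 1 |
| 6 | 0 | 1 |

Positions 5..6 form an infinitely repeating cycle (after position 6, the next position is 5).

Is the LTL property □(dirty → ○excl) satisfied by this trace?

Does not hold

dirty → ○excl must hold at every position from 0 onward. It fails at position 1, so □(dirty → ○excl) is false.
Positions where dirty holds: 0, 1, 2, 3, 4.
Check ○excl at each: 0→ok, 1→fails, 2→fails, 3→ok, 4→ok.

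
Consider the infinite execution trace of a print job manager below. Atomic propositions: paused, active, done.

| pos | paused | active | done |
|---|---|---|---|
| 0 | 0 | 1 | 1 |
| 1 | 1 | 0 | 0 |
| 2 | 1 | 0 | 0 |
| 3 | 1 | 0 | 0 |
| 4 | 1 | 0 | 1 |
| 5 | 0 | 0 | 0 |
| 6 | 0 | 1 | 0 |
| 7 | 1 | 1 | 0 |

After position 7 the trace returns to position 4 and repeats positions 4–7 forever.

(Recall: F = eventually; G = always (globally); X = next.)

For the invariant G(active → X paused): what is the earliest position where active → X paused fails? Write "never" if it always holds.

active → X paused holds at every position 0..7, and those are all the positions the trace ever visits, so the invariant G(active → X paused) is never violated.

never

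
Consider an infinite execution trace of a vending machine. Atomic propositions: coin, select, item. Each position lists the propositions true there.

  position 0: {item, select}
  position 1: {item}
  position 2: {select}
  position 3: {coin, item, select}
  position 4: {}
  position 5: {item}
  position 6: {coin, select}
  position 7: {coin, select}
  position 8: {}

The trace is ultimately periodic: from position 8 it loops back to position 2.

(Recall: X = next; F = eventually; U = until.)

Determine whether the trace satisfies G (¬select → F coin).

¬select → F coin holds at every position 0..8, and those are all positions ever visited, so G (¬select → F coin) holds.
Positions where ¬select holds: 1, 4, 5, 8.
Check F coin at each: 1→ok, 4→ok, 5→ok, 8→ok.

Satisfied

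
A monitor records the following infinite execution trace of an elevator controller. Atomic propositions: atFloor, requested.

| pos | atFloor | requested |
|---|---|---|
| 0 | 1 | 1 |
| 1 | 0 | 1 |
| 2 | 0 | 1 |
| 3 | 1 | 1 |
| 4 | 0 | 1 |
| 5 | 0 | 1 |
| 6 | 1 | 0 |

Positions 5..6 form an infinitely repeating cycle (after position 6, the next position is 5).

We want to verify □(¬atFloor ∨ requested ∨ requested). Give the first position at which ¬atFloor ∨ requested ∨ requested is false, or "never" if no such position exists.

Check ¬atFloor ∨ requested ∨ requested at each position in order: 0 ✓, 1 ✓, 2 ✓, 3 ✓, 4 ✓, 5 ✓.
At position 6 the labels are {atFloor}, so ¬atFloor ∨ requested ∨ requested is false there. This is the first violation.

6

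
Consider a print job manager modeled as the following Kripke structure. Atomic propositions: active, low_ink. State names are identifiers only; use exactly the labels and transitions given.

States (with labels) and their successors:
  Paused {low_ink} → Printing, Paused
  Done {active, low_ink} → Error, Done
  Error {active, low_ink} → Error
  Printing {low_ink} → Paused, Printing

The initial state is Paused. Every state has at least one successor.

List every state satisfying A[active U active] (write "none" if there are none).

{Done, Error}

States satisfying active: {Done, Error}.
States satisfying A[active U active]: {Done, Error}.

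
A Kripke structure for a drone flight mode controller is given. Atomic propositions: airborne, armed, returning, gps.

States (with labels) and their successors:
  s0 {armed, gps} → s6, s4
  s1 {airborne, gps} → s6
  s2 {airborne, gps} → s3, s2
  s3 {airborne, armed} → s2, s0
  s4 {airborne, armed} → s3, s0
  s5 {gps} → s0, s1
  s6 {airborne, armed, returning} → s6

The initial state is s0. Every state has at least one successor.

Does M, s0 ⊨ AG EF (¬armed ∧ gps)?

Violated

States satisfying EF (¬armed ∧ gps): {s0, s1, s2, s3, s4, s5}.
States satisfying AG EF (¬armed ∧ gps): ∅.
s6 is reachable from s0 and violates EF (¬armed ∧ gps), so AG fails at s0.
s0 ∉ Sat(AG EF (¬armed ∧ gps)).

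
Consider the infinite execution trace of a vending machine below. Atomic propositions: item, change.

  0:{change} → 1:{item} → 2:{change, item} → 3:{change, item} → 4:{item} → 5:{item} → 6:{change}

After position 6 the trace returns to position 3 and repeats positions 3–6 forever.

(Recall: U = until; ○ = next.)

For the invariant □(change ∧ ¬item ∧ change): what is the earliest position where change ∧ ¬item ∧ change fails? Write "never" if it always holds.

1

Check change ∧ ¬item ∧ change at each position in order: 0 ✓.
At position 1 the labels are {item}, so change ∧ ¬item ∧ change is false there. This is the first violation.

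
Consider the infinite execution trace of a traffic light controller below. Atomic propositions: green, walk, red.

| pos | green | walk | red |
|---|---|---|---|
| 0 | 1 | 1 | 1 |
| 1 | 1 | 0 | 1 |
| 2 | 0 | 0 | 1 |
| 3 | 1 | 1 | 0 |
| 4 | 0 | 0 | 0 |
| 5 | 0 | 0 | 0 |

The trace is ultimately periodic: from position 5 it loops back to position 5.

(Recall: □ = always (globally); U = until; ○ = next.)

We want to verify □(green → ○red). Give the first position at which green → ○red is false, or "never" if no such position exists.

3

Check green → ○red at each position in order: 0 ✓, 1 ✓, 2 ✓.
At position 3 the labels are {green, walk} and the next position 4 has {}, so green → ○red is false there. This is the first violation.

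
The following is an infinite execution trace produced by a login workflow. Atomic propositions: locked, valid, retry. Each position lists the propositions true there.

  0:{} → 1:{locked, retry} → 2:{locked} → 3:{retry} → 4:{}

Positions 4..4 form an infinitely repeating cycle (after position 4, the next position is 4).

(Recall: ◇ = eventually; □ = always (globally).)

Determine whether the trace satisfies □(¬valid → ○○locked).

¬valid → ○○locked must hold at every position from 0 onward. It fails at position 1, so □(¬valid → ○○locked) is false.
Positions where ¬valid holds: 0, 1, 2, 3, 4.
Check ○○locked at each: 0→ok, 1→fails, 2→fails, 3→fails, 4→fails.

Violated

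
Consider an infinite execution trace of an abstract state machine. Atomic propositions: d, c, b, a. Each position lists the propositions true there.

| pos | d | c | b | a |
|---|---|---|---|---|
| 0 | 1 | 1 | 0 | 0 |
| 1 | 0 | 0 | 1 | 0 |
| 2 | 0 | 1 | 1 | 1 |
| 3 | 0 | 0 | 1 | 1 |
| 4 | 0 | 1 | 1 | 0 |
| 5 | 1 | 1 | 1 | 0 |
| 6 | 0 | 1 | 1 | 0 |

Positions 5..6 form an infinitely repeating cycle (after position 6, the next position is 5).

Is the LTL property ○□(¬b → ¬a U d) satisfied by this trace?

The position after 0 is 1; □(¬b → ¬a U d) is true there.

Yes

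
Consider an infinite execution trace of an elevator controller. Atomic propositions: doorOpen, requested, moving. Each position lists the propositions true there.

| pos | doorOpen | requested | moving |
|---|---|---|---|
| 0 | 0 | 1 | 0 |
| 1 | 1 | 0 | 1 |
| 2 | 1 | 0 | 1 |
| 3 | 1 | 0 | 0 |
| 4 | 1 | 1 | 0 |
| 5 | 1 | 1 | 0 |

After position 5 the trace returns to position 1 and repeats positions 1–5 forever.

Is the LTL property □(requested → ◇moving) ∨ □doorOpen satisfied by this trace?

requested → ◇moving holds at every position 0..5, and those are all positions ever visited, so □(requested → ◇moving) holds.
Positions where requested holds: 0, 4, 5.
Check ◇moving at each: 0→ok, 4→ok, 5→ok.
doorOpen must hold at every position from 0 onward. It fails at position 0, so □doorOpen is false.
At position 0: □(requested → ◇moving) is true; □doorOpen is false; so □(requested → ◇moving) ∨ □doorOpen is true.

Yes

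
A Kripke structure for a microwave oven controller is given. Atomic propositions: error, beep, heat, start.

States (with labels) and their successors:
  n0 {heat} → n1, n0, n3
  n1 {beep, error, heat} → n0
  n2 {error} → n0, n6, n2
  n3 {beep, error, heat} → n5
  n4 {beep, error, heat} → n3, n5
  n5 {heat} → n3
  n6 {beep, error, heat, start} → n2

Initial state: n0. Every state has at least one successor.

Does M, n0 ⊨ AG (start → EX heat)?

States satisfying start → EX heat: {n0, n1, n2, n3, n4, n5}.
States satisfying AG (start → EX heat): {n0, n1, n3, n4, n5}.
Every state reachable from n0 satisfies start → EX heat.
n0 ∈ Sat(AG (start → EX heat)).

Yes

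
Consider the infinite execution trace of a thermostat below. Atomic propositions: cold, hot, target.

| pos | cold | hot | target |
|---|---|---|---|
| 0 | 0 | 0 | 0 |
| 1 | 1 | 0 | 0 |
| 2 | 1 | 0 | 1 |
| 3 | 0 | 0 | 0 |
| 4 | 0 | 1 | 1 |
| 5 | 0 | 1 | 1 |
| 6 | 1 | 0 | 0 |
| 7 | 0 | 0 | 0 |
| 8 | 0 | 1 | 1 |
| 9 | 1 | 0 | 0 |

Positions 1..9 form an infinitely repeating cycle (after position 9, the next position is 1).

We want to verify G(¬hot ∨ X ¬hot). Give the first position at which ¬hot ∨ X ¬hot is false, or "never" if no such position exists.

Check ¬hot ∨ X ¬hot at each position in order: 0 ✓, 1 ✓, 2 ✓, 3 ✓.
At position 4 the labels are {hot, target} and the next position 5 has {hot, target}, so ¬hot ∨ X ¬hot is false there. This is the first violation.

4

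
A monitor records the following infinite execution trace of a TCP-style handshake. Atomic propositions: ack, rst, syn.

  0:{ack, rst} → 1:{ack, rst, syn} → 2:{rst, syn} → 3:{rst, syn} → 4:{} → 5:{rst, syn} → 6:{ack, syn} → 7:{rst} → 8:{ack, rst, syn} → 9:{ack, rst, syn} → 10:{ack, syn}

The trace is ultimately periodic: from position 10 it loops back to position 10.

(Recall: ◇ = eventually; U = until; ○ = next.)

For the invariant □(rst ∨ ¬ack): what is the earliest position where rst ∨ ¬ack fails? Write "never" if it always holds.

6

Check rst ∨ ¬ack at each position in order: 0 ✓, 1 ✓, 2 ✓, 3 ✓, 4 ✓, 5 ✓.
At position 6 the labels are {ack, syn}, so rst ∨ ¬ack is false there. This is the first violation.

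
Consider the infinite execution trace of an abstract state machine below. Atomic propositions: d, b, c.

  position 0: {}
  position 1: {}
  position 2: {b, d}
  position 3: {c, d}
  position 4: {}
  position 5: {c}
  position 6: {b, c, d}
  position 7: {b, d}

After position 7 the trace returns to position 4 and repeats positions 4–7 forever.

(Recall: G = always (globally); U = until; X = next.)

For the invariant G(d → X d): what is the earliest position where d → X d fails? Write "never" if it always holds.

Check d → X d at each position in order: 0 ✓, 1 ✓, 2 ✓.
At position 3 the labels are {c, d} and the next position 4 has {}, so d → X d is false there. This is the first violation.

3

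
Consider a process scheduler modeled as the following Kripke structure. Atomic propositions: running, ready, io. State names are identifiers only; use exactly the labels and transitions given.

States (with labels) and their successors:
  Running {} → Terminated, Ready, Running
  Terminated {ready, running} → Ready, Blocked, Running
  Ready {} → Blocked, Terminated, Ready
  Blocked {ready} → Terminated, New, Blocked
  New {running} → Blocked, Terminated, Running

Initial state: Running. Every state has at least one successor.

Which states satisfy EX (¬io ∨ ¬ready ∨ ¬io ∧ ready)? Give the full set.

{Running, Terminated, Ready, Blocked, New}

States satisfying ¬io ∨ ¬ready ∨ ¬io ∧ ready: {Running, Terminated, Ready, Blocked, New}.
States satisfying EX (¬io ∨ ¬ready ∨ ¬io ∧ ready): {Running, Terminated, Ready, Blocked, New}.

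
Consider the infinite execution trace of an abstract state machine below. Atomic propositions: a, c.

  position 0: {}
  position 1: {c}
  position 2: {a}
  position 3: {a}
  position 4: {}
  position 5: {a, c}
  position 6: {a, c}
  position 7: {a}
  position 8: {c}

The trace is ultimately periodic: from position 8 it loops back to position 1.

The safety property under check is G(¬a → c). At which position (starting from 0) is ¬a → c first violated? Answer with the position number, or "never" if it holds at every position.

0

At position 0 the labels are {}, so ¬a → c is false there. This is the first violation.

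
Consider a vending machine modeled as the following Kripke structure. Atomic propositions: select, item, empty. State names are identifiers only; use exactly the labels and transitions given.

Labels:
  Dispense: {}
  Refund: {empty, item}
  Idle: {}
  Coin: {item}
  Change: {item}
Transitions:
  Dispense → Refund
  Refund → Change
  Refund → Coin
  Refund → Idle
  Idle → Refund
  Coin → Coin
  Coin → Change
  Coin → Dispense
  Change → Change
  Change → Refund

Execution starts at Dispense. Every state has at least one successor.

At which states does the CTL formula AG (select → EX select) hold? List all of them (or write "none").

States satisfying select → EX select: {Dispense, Refund, Idle, Coin, Change}.
States satisfying AG (select → EX select): {Dispense, Refund, Idle, Coin, Change}.

{Dispense, Refund, Idle, Coin, Change}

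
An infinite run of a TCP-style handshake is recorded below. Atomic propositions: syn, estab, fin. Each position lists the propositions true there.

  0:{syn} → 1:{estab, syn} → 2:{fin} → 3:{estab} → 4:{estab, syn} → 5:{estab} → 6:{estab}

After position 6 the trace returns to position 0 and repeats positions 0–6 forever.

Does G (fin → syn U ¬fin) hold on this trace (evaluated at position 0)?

Does not hold

fin → syn U ¬fin must hold at every position from 0 onward. It fails at position 2, so G (fin → syn U ¬fin) is false.
Positions where fin holds: 2.
Check syn U ¬fin at each: 2→fails.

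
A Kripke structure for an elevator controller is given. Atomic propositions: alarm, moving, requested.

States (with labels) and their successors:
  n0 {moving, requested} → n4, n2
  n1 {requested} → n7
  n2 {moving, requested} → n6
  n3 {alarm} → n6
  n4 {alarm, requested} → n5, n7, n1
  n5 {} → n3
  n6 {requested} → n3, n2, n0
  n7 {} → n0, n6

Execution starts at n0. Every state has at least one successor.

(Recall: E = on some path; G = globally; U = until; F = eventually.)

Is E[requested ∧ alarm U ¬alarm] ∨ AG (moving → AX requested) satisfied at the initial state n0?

States satisfying requested ∧ alarm: {n4}.
States satisfying ¬alarm: {n0, n1, n2, n5, n6, n7}.
States satisfying E[requested ∧ alarm U ¬alarm]: {n0, n1, n2, n4, n5, n6, n7}.
States satisfying moving → AX requested: {n0, n1, n2, n3, n4, n5, n6, n7}.
States satisfying AG (moving → AX requested): {n0, n1, n2, n3, n4, n5, n6, n7}.
States satisfying E[requested ∧ alarm U ¬alarm] ∨ AG (moving → AX requested): {n0, n1, n2, n3, n4, n5, n6, n7}.
n0 ∈ Sat(E[requested ∧ alarm U ¬alarm] ∨ AG (moving → AX requested)).

Yes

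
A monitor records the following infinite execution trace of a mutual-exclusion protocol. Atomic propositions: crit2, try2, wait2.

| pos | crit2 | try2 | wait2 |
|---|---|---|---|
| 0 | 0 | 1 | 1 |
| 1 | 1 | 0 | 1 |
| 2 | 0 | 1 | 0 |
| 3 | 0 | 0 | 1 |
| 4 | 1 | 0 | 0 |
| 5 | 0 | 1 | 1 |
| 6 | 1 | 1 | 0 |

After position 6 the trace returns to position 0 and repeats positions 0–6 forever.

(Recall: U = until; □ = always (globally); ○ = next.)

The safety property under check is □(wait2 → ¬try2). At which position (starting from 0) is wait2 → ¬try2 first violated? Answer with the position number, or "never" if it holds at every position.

0

At position 0 the labels are {try2, wait2}, so wait2 → ¬try2 is false there. This is the first violation.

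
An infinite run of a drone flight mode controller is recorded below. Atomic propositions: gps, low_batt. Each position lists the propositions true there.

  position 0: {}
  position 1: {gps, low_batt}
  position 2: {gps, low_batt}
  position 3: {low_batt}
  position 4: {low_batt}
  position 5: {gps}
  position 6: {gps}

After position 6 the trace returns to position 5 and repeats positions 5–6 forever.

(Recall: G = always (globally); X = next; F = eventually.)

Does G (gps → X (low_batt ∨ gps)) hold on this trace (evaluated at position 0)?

Yes

gps → X (low_batt ∨ gps) holds at every position 0..6, and those are all positions ever visited, so G (gps → X (low_batt ∨ gps)) holds.
Positions where gps holds: 1, 2, 5, 6.
Check X (low_batt ∨ gps) at each: 1→ok, 2→ok, 5→ok, 6→ok.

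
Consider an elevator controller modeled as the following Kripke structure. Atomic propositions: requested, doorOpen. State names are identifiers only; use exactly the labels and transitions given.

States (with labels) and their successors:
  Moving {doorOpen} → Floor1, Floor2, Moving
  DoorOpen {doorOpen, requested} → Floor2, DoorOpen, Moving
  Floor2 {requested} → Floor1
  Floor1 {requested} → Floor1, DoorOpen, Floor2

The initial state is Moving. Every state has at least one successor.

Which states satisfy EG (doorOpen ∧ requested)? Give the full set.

States satisfying doorOpen ∧ requested: {DoorOpen}.
States satisfying EG (doorOpen ∧ requested): {DoorOpen}.

{DoorOpen}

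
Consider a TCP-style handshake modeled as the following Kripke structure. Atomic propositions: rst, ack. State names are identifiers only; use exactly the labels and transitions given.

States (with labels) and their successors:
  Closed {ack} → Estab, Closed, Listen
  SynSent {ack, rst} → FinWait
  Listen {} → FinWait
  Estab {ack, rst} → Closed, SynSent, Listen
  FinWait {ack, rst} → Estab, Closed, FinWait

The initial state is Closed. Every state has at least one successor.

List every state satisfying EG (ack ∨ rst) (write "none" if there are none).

States satisfying ack ∨ rst: {Closed, SynSent, Estab, FinWait}.
States satisfying EG (ack ∨ rst): {Closed, SynSent, Estab, FinWait}.

{Closed, SynSent, Estab, FinWait}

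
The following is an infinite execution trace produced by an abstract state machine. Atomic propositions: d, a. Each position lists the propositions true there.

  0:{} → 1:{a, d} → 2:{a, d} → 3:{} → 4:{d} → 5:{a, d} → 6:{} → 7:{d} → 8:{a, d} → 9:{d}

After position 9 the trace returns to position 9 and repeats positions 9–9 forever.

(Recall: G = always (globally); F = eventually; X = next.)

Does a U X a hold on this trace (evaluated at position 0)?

Walking from position 0: X a first holds at position 0, and a holds at every earlier position along the way, so a U X a holds.

Holds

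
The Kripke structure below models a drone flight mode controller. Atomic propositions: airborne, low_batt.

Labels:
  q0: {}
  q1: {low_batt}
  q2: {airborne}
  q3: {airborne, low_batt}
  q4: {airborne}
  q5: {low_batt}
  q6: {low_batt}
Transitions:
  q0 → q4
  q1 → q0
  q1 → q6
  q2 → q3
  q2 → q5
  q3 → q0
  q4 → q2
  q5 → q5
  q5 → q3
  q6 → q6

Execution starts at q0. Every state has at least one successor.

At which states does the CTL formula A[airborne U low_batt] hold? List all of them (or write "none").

States satisfying airborne: {q2, q3, q4}.
States satisfying low_batt: {q1, q3, q5, q6}.
States satisfying A[airborne U low_batt]: {q1, q2, q3, q4, q5, q6}.

{q1, q2, q3, q4, q5, q6}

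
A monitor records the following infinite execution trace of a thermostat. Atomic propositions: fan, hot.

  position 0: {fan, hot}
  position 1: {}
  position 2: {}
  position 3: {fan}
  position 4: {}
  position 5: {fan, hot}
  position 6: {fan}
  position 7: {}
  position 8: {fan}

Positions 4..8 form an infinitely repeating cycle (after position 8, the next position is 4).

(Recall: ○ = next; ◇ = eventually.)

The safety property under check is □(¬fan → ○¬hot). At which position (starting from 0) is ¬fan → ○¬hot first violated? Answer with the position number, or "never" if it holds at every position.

4

Check ¬fan → ○¬hot at each position in order: 0 ✓, 1 ✓, 2 ✓, 3 ✓.
At position 4 the labels are {} and the next position 5 has {fan, hot}, so ¬fan → ○¬hot is false there. This is the first violation.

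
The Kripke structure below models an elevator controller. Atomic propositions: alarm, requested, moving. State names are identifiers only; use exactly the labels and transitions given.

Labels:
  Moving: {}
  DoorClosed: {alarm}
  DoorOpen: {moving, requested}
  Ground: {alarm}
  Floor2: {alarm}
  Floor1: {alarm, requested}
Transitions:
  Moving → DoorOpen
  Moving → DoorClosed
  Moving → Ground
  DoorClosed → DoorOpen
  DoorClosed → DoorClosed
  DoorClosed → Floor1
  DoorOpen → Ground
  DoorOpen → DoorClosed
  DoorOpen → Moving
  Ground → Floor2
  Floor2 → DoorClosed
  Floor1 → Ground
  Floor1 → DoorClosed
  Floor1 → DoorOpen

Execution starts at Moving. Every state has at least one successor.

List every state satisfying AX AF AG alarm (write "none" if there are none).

none

States satisfying AF AG alarm: ∅.
States satisfying AX AF AG alarm: ∅.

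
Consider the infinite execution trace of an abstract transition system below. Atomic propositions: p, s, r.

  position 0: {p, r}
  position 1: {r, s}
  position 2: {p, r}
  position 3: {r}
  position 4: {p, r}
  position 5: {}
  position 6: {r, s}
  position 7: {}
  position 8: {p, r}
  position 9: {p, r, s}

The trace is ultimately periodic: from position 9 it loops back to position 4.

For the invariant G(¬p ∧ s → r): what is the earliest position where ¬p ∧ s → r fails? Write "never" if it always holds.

never

¬p ∧ s → r holds at every position 0..9, and those are all the positions the trace ever visits, so the invariant G(¬p ∧ s → r) is never violated.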